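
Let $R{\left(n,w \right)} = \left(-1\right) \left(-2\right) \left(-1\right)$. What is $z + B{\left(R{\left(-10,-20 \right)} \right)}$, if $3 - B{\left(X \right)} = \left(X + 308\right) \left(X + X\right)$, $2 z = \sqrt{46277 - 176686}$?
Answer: $1227 + \frac{i \sqrt{130409}}{2} \approx 1227.0 + 180.56 i$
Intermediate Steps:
$R{\left(n,w \right)} = -2$ ($R{\left(n,w \right)} = 2 \left(-1\right) = -2$)
$z = \frac{i \sqrt{130409}}{2}$ ($z = \frac{\sqrt{46277 - 176686}}{2} = \frac{\sqrt{-130409}}{2} = \frac{i \sqrt{130409}}{2} \approx 180.56 i$)
$B{\left(X \right)} = 3 - 2 X \left(308 + X\right)$ ($B{\left(X \right)} = 3 - \left(X + 308\right) \left(X + X\right) = 3 - \left(308 + X\right) 2 X = 3 - 2 X \left(308 + X\right)$)
$z + B{\left(R{\left(-10,-20 \right)} \right)} = \frac{i \sqrt{130409}}{2} - \left(-1235 + 8\right) = \frac{i \sqrt{130409}}{2} + \left(3 + 1232 - 8\right) = \frac{i \sqrt{130409}}{2} + 1227 = 1227 + \frac{i \sqrt{130409}}{2}$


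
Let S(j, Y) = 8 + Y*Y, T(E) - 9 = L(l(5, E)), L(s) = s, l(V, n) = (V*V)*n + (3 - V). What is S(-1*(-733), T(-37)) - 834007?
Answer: 8725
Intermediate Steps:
l(V, n) = 3 - V + n*V² (l(V, n) = V²*n + (3 - V) = n*V² + (3 - V) = 3 - V + n*V²)
T(E) = 7 + 25*E (T(E) = 9 + (3 - 1*5 + E*5²) = 9 + (3 - 5 + E*25) = 9 + (3 - 5 + 25*E) = 9 + (-2 + 25*E) = 7 + 25*E)
S(j, Y) = 8 + Y²
S(-1*(-733), T(-37)) - 834007 = (8 + (7 + 25*(-37))²) - 834007 = (8 + (7 - 925)²) - 834007 = (8 + (-918)²) - 834007 = (8 + 842724) - 834007 = 842732 - 834007 = 8725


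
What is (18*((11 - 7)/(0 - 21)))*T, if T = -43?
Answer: 1032/7 ≈ 147.43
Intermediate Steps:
(18*((11 - 7)/(0 - 21)))*T = (18*((11 - 7)/(0 - 21)))*(-43) = (18*(4/(-21)))*(-43) = (18*(4*(-1/21)))*(-43) = (18*(-4/21))*(-43) = -24/7*(-43) = 1032/7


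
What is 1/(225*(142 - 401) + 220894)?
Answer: 1/162619 ≈ 6.1493e-6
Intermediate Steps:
1/(225*(142 - 401) + 220894) = 1/(225*(-259) + 220894) = 1/(-58275 + 220894) = 1/162619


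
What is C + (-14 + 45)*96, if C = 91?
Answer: 3067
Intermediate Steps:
C + (-14 + 45)*96 = 91 + (-14 + 45)*96 = 91 + 31*96 = 91 + 2976 = 3067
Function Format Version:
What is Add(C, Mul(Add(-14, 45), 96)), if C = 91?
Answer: 3067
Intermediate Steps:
Add(C, Mul(Add(-14, 45), 96)) = Add(91, Mul(Add(-14, 45), 96)) = Add(91, Mul(31, 96)) = Add(91, 2976) = 3067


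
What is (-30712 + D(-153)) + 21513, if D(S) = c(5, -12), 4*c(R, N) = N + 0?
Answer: -9202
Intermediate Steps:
c(R, N) = N/4 (c(R, N) = (N + 0)/4 = N/4)
D(S) = -3 (D(S) = (1/4)*(-12) = -3)
(-30712 + D(-153)) + 21513 = (-30712 - 3) + 21513 = -30715 + 21513 = -9202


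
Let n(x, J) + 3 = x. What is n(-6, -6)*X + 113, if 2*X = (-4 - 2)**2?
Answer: -49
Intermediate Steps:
n(x, J) = -3 + x
X = 18 (X = (-4 - 2)**2/2 = (1/2)*(-6)**2 = (1/2)*36 = 18)
n(-6, -6)*X + 113 = (-3 - 6)*18 + 113 = -9*18 + 113 = -162 + 113 = -49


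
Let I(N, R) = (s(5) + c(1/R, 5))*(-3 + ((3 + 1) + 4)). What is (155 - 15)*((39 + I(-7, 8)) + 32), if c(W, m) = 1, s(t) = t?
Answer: 14140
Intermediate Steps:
I(N, R) = 30 (I(N, R) = (5 + 1)*(-3 + ((3 + 1) + 4)) = 6*(-3 + (4 + 4)) = 6*(-3 + 8) = 6*5 = 30)
(155 - 15)*((39 + I(-7, 8)) + 32) = (155 - 15)*((39 + 30) + 32) = 140*(69 + 32) = 140*101 = 14140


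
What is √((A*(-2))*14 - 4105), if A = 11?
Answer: I*√4413 ≈ 66.43*I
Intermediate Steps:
√((A*(-2))*14 - 4105) = √((11*(-2))*14 - 4105) = √(-22*14 - 4105) = √(-308 - 4105) = √(-4413) = I*√4413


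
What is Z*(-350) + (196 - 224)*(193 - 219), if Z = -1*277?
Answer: 97678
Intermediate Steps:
Z = -277
Z*(-350) + (196 - 224)*(193 - 219) = -277*(-350) + (196 - 224)*(193 - 219) = 96950 - 28*(-26) = 96950 + 728 = 97678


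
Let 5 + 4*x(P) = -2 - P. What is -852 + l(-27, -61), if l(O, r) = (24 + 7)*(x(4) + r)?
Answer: -11313/4 ≈ -2828.3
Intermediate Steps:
x(P) = -7/4 - P/4 (x(P) = -5/4 + (-2 - P)/4 = -5/4 + (-½ - P/4) = -7/4 - P/4)
l(O, r) = -341/4 + 31*r (l(O, r) = (24 + 7)*((-7/4 - ¼*4) + r) = 31*((-7/4 - 1) + r) = 31*(-11/4 + r) = -341/4 + 31*r)
-852 + l(-27, -61) = -852 + (-341/4 + 31*(-61)) = -852 + (-341/4 - 1891) = -852 - 7905/4 = -11313/4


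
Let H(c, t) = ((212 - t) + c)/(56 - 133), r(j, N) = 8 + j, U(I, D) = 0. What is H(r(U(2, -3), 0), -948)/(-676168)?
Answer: 146/6508117 ≈ 2.2434e-5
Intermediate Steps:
H(c, t) = -212/77 - c/77 + t/77 (H(c, t) = (212 + c - t)/(-77) = (212 + c - t)*(-1/77) = -212/77 - c/77 + t/77)
H(r(U(2, -3), 0), -948)/(-676168) = (-212/77 - (8 + 0)/77 + (1/77)*(-948))/(-676168) = (-212/77 - 1/77*8 - 948/77)*(-1/676168) = (-212/77 - 8/77 - 948/77)*(-1/676168) = -1168/77*(-1/676168) = 146/6508117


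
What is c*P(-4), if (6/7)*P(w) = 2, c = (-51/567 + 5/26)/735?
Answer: 503/1547910 ≈ 0.00032495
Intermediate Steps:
c = 503/3611790 (c = (-51*1/567 + 5*(1/26))*(1/735) = (-17/189 + 5/26)*(1/735) = (503/4914)*(1/735) = 503/3611790 ≈ 0.00013927)
P(w) = 7/3 (P(w) = (7/6)*2 = 7/3)
c*P(-4) = (503/3611790)*(7/3) = 503/1547910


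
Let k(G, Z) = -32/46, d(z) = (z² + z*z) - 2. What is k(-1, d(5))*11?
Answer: -176/23 ≈ -7.6522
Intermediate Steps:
d(z) = -2 + 2*z² (d(z) = (z² + z²) - 2 = 2*z² - 2 = -2 + 2*z²)
k(G, Z) = -16/23 (k(G, Z) = -32*1/46 = -16/23)
k(-1, d(5))*11 = -16/23*11 = -176/23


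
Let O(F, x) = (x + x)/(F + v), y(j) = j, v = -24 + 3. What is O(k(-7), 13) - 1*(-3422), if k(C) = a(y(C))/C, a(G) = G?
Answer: 34207/10 ≈ 3420.7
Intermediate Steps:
v = -21
k(C) = 1 (k(C) = C/C = 1)
O(F, x) = 2*x/(-21 + F) (O(F, x) = (x + x)/(F - 21) = (2*x)/(-21 + F) = 2*x/(-21 + F))
O(k(-7), 13) - 1*(-3422) = 2*13/(-21 + 1) - 1*(-3422) = 2*13/(-20) + 3422 = 2*13*(-1/20) + 3422 = -13/10 + 3422 = 34207/10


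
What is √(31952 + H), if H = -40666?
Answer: I*√8714 ≈ 93.349*I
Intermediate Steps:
√(31952 + H) = √(31952 - 40666) = √(-8714) = I*√8714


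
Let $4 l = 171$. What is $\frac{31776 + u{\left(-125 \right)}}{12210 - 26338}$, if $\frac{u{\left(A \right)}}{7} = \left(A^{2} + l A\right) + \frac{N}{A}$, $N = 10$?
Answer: $- \frac{10374419}{1412800} \approx -7.3432$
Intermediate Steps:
$l = \frac{171}{4}$ ($l = \frac{1}{4} \cdot 171 = \frac{171}{4} \approx 42.75$)
$u{\left(A \right)} = 7 A^{2} + \frac{70}{A} + \frac{1197 A}{4}$ ($u{\left(A \right)} = 7 \left(\left(A^{2} + \frac{171 A}{4}\right) + \frac{10}{A}\right) = 7 \left(A^{2} + \frac{10}{A} + \frac{171 A}{4}\right) = 7 A^{2} + \frac{70}{A} + \frac{1197 A}{4}$)
$\frac{31776 + u{\left(-125 \right)}}{12210 - 26338} = \frac{31776 + \left(7 \left(-125\right)^{2} + \frac{70}{-125} + \frac{1197}{4} \left(-125\right)\right)}{12210 - 26338} = \frac{31776 + \left(7 \cdot 15625 + 70 \left(- \frac{1}{125}\right) - \frac{149625}{4}\right)}{-14128} = \left(31776 - - \frac{7196819}{100}\right) \left(- \frac{1}{14128}\right) = \left(31776 + \frac{7196819}{100}\right) \left(- \frac{1}{14128}\right) = \frac{10374419}{100} \left(- \frac{1}{14128}\right) = - \frac{10374419}{1412800}$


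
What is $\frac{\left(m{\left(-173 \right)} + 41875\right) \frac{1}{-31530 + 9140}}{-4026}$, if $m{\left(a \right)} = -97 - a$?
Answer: $\frac{41951}{90142140} \approx 0.00046539$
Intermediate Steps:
$\frac{\left(m{\left(-173 \right)} + 41875\right) \frac{1}{-31530 + 9140}}{-4026} = \frac{\left(\left(-97 - -173\right) + 41875\right) \frac{1}{-31530 + 9140}}{-4026} = \frac{\left(-97 + 173\right) + 41875}{-22390} \left(- \frac{1}{4026}\right) = \left(76 + 41875\right) \left(- \frac{1}{22390}\right) \left(- \frac{1}{4026}\right) = 41951 \left(- \frac{1}{22390}\right) \left(- \frac{1}{4026}\right) = \left(- \frac{41951}{22390}\right) \left(- \frac{1}{4026}\right) = \frac{41951}{90142140}$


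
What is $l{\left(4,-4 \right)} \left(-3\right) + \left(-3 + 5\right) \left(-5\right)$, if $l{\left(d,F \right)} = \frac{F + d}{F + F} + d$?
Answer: $-22$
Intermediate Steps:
$l{\left(d,F \right)} = d + \frac{F + d}{2 F}$ ($l{\left(d,F \right)} = \frac{F + d}{2 F} + d = d + \frac{F + d}{2 F}$)
$l{\left(4,-4 \right)} \left(-3\right) + \left(-3 + 5\right) \left(-5\right) = \left(\frac{1}{2} + 4 + \frac{1}{2} \cdot 4 \frac{1}{-4}\right) \left(-3\right) + \left(-3 + 5\right) \left(-5\right) = \left(\frac{1}{2} + 4 + \frac{1}{2} \cdot 4 \left(- \frac{1}{4}\right)\right) \left(-3\right) + 2 \left(-5\right) = \left(\frac{1}{2} + 4 - \frac{1}{2}\right) \left(-3\right) - 10 = 4 \left(-3\right) - 10 = -12 - 10 = -22$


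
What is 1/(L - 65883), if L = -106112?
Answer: -1/171995 ≈ -5.8141e-6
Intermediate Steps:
1/(L - 65883) = 1/(-106112 - 65883) = 1/(-171995) = -1/171995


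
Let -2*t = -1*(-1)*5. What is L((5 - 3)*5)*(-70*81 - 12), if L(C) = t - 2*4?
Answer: 59661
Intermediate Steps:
t = -5/2 (t = -(-1*(-1))*5/2 = -5/2 ≈ -2.5000)
L(C) = -21/2 (L(C) = -5/2 - 2*4 = -5/2 - 8 = -21/2)
L((5 - 3)*5)*(-70*81 - 12) = -21*(-70*81 - 12)/2 = -21*(-5670 - 12)/2 = -21/2*(-5682) = 59661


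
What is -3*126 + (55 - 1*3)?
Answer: -326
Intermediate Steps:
-3*126 + (55 - 1*3) = -378 + (55 - 3) = -378 + 52 = -326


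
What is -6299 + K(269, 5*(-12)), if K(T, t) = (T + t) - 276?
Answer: -6366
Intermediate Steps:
K(T, t) = -276 + T + t
-6299 + K(269, 5*(-12)) = -6299 + (-276 + 269 + 5*(-12)) = -6299 + (-276 + 269 - 60) = -6299 - 67 = -6366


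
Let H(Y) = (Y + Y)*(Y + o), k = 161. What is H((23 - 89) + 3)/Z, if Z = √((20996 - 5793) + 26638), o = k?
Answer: -4116*√4649/4649 ≈ -60.366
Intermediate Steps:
o = 161
H(Y) = 2*Y*(161 + Y) (H(Y) = (Y + Y)*(Y + 161) = (2*Y)*(161 + Y) = 2*Y*(161 + Y))
Z = 3*√4649 (Z = √(15203 + 26638) = √41841 = 3*√4649 ≈ 204.55)
H((23 - 89) + 3)/Z = (2*((23 - 89) + 3)*(161 + ((23 - 89) + 3)))/((3*√4649)) = (2*(-66 + 3)*(161 + (-66 + 3)))*(√4649/13947) = (2*(-63)*(161 - 63))*(√4649/13947) = (2*(-63)*98)*(√4649/13947) = -4116*√4649/4649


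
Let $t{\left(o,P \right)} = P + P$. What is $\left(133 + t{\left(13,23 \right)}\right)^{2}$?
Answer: $32041$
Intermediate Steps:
$t{\left(o,P \right)} = 2 P$
$\left(133 + t{\left(13,23 \right)}\right)^{2} = \left(133 + 2 \cdot 23\right)^{2} = \left(133 + 46\right)^{2} = 179^{2} = 32041$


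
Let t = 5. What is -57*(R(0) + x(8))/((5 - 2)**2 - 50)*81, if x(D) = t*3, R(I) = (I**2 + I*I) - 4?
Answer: 50787/41 ≈ 1238.7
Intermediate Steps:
R(I) = -4 + 2*I**2 (R(I) = (I**2 + I**2) - 4 = 2*I**2 - 4 = -4 + 2*I**2)
x(D) = 15 (x(D) = 5*3 = 15)
-57*(R(0) + x(8))/((5 - 2)**2 - 50)*81 = -57*((-4 + 2*0**2) + 15)/((5 - 2)**2 - 50)*81 = -57*((-4 + 2*0) + 15)/(3**2 - 50)*81 = -57*((-4 + 0) + 15)/(9 - 50)*81 = -57*(-4 + 15)/(-41)*81 = -627*(-1)/41*81 = -57*(-11/41)*81 = (627/41)*81 = 50787/41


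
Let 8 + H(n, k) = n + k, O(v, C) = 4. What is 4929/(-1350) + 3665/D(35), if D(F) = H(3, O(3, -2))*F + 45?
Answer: 81641/225 ≈ 362.85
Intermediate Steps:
H(n, k) = -8 + k + n (H(n, k) = -8 + (n + k) = -8 + (k + n) = -8 + k + n)
D(F) = 45 - F (D(F) = (-8 + 4 + 3)*F + 45 = -F + 45 = 45 - F)
4929/(-1350) + 3665/D(35) = 4929/(-1350) + 3665/(45 - 1*35) = 4929*(-1/1350) + 3665/(45 - 35) = -1643/450 + 3665/10 = -1643/450 + 3665*(⅒) = -1643/450 + 733/2 = 81641/225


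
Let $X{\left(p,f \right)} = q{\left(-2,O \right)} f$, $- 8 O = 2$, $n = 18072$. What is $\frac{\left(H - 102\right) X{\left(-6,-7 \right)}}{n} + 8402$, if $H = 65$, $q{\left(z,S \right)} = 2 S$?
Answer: $\frac{303681629}{36144} \approx 8402.0$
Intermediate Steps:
$O = - \frac{1}{4}$ ($O = \left(- \frac{1}{8}\right) 2 = - \frac{1}{4} \approx -0.25$)
$X{\left(p,f \right)} = - \frac{f}{2}$ ($X{\left(p,f \right)} = 2 \left(- \frac{1}{4}\right) f = - \frac{f}{2}$)
$\frac{\left(H - 102\right) X{\left(-6,-7 \right)}}{n} + 8402 = \frac{\left(65 - 102\right) \left(\left(- \frac{1}{2}\right) \left(-7\right)\right)}{18072} + 8402 = \left(-37\right) \frac{7}{2} \cdot \frac{1}{18072} + 8402 = \left(- \frac{259}{2}\right) \frac{1}{18072} + 8402 = - \frac{259}{36144} + 8402 = \frac{303681629}{36144}$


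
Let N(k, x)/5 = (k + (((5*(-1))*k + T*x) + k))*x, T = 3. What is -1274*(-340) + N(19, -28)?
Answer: 452900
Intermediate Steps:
N(k, x) = 5*x*(-3*k + 3*x) (N(k, x) = 5*((k + (((5*(-1))*k + 3*x) + k))*x) = 5*((k + ((-5*k + 3*x) + k))*x) = 5*((k + (-4*k + 3*x))*x) = 5*((-3*k + 3*x)*x) = 5*(x*(-3*k + 3*x)) = 5*x*(-3*k + 3*x))
-1274*(-340) + N(19, -28) = -1274*(-340) + 15*(-28)*(-28 - 1*19) = 433160 + 15*(-28)*(-28 - 19) = 433160 + 15*(-28)*(-47) = 433160 + 19740 = 452900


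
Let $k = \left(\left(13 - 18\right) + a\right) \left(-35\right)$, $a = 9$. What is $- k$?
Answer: $140$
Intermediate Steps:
$k = -140$ ($k = \left(\left(13 - 18\right) + 9\right) \left(-35\right) = \left(-5 + 9\right) \left(-35\right) = 4 \left(-35\right) = -140$)
$- k = \left(-1\right) \left(-140\right) = 140$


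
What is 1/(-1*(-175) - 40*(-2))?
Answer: 1/255 ≈ 0.0039216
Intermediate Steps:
1/(-1*(-175) - 40*(-2)) = 1/(175 + 80) = 1/255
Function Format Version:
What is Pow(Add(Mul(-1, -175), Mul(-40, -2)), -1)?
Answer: Rational(1, 255) ≈ 0.0039216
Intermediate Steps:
Pow(Add(Mul(-1, -175), Mul(-40, -2)), -1) = Pow(Add(175, 80), -1) = Pow(255, -1) = Rational(1, 255)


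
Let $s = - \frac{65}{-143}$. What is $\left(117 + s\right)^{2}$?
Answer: $\frac{1669264}{121} \approx 13796.0$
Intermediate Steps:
$s = \frac{5}{11}$ ($s = \left(-65\right) \left(- \frac{1}{143}\right) = \frac{5}{11} \approx 0.45455$)
$\left(117 + s\right)^{2} = \left(117 + \frac{5}{11}\right)^{2} = \left(\frac{1292}{11}\right)^{2} = \frac{1669264}{121}$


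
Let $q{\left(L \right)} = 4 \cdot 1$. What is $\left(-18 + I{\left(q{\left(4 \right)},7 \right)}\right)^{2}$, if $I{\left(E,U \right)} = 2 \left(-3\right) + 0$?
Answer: $576$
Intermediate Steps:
$q{\left(L \right)} = 4$
$I{\left(E,U \right)} = -6$ ($I{\left(E,U \right)} = -6 + 0 = -6$)
$\left(-18 + I{\left(q{\left(4 \right)},7 \right)}\right)^{2} = \left(-18 - 6\right)^{2} = \left(-24\right)^{2} = 576$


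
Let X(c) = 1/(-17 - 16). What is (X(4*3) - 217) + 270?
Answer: 1748/33 ≈ 52.970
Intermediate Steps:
X(c) = -1/33 (X(c) = 1/(-33) = -1/33)
(X(4*3) - 217) + 270 = (-1/33 - 217) + 270 = -7162/33 + 270 = 1748/33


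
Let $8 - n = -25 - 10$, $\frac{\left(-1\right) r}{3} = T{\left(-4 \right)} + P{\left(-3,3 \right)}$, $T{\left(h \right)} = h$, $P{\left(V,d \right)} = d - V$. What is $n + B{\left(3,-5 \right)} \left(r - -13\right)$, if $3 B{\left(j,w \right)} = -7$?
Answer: $\frac{80}{3} \approx 26.667$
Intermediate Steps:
$B{\left(j,w \right)} = - \frac{7}{3}$ ($B{\left(j,w \right)} = \frac{1}{3} \left(-7\right) = - \frac{7}{3}$)
$r = -6$ ($r = - 3 \left(-4 + \left(3 - -3\right)\right) = - 3 \left(-4 + \left(3 + 3\right)\right) = - 3 \left(-4 + 6\right) = \left(-3\right) 2 = -6$)
$n = 43$ ($n = 8 - \left(-25 - 10\right) = 8 - -35 = 8 + 35 = 43$)
$n + B{\left(3,-5 \right)} \left(r - -13\right) = 43 - \frac{7 \left(-6 - -13\right)}{3} = 43 - \frac{7 \left(-6 + 13\right)}{3} = 43 - \frac{49}{3} = \frac{80}{3}$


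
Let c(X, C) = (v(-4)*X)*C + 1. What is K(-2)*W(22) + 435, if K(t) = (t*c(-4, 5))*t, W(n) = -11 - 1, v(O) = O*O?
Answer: 15747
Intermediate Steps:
v(O) = O²
c(X, C) = 1 + 16*C*X (c(X, C) = ((-4)²*X)*C + 1 = (16*X)*C + 1 = 16*C*X + 1 = 1 + 16*C*X)
W(n) = -12
K(t) = -319*t² (K(t) = (t*(1 + 16*5*(-4)))*t = (t*(1 - 320))*t = (t*(-319))*t = (-319*t)*t = -319*t²)
K(-2)*W(22) + 435 = -319*(-2)²*(-12) + 435 = -319*4*(-12) + 435 = -1276*(-12) + 435 = 15312 + 435 = 15747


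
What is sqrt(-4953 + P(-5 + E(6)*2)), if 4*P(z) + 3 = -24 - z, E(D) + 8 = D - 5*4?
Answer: I*sqrt(19790)/2 ≈ 70.339*I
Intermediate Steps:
E(D) = -28 + D (E(D) = -8 + (D - 5*4) = -8 + (D - 20) = -8 + (-20 + D) = -28 + D)
P(z) = -27/4 - z/4 (P(z) = -3/4 + (-24 - z)/4 = -3/4 + (-6 - z/4) = -27/4 - z/4)
sqrt(-4953 + P(-5 + E(6)*2)) = sqrt(-4953 + (-27/4 - (-5 + (-28 + 6)*2)/4)) = sqrt(-4953 + (-27/4 - (-5 - 22*2)/4)) = sqrt(-4953 + (-27/4 - (-5 - 44)/4)) = sqrt(-4953 + (-27/4 - 1/4*(-49))) = sqrt(-4953 + (-27/4 + 49/4)) = sqrt(-4953 + 11/2) = sqrt(-9895/2) = I*sqrt(19790)/2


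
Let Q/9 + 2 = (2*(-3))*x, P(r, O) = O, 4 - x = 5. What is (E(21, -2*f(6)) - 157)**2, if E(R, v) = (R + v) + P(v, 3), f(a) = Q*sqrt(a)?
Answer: 48793 + 19152*sqrt(6) ≈ 95706.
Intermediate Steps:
x = -1 (x = 4 - 1*5 = 4 - 5 = -1)
Q = 36 (Q = -18 + 9*((2*(-3))*(-1)) = -18 + 9*(-6*(-1)) = -18 + 9*6 = -18 + 54 = 36)
f(a) = 36*sqrt(a)
E(R, v) = 3 + R + v (E(R, v) = (R + v) + 3 = 3 + R + v)
(E(21, -2*f(6)) - 157)**2 = ((3 + 21 - 72*sqrt(6)) - 157)**2 = ((24 - 72*sqrt(6)) - 157)**2 = (-133 - 72*sqrt(6))**2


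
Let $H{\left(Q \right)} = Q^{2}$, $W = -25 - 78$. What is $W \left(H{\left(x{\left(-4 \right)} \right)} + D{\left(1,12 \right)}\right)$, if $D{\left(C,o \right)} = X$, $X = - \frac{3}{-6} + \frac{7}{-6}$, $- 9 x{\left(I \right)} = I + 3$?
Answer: $\frac{5459}{81} \approx 67.395$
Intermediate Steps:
$x{\left(I \right)} = - \frac{1}{3} - \frac{I}{9}$ ($x{\left(I \right)} = - \frac{I + 3}{9} = - \frac{3 + I}{9} = - \frac{1}{3} - \frac{I}{9}$)
$X = - \frac{2}{3}$ ($X = \left(-3\right) \left(- \frac{1}{6}\right) + 7 \left(- \frac{1}{6}\right) = \frac{1}{2} - \frac{7}{6} = - \frac{2}{3} \approx -0.66667$)
$D{\left(C,o \right)} = - \frac{2}{3}$
$W = -103$
$W \left(H{\left(x{\left(-4 \right)} \right)} + D{\left(1,12 \right)}\right) = - 103 \left(\left(- \frac{1}{3} - - \frac{4}{9}\right)^{2} - \frac{2}{3}\right) = - 103 \left(\left(- \frac{1}{3} + \frac{4}{9}\right)^{2} - \frac{2}{3}\right) = - 103 \left(\left(\frac{1}{9}\right)^{2} - \frac{2}{3}\right) = - 103 \left(\frac{1}{81} - \frac{2}{3}\right) = \left(-103\right) \left(- \frac{53}{81}\right) = \frac{5459}{81}$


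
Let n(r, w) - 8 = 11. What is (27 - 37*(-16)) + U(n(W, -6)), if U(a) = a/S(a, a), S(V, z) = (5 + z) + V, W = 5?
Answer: 26636/43 ≈ 619.44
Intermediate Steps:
S(V, z) = 5 + V + z
n(r, w) = 19 (n(r, w) = 8 + 11 = 19)
U(a) = a/(5 + 2*a) (U(a) = a/(5 + a + a) = a/(5 + 2*a))
(27 - 37*(-16)) + U(n(W, -6)) = (27 - 37*(-16)) + 19/(5 + 2*19) = (27 + 592) + 19/(5 + 38) = 619 + 19/43 = 26636/43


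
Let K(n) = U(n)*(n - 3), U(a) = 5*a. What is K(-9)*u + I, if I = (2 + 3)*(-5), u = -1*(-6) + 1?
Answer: 3755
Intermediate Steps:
K(n) = 5*n*(-3 + n) (K(n) = (5*n)*(n - 3) = (5*n)*(-3 + n) = 5*n*(-3 + n))
u = 7 (u = 6 + 1 = 7)
I = -25 (I = 5*(-5) = -25)
K(-9)*u + I = (5*(-9)*(-3 - 9))*7 - 25 = (5*(-9)*(-12))*7 - 25 = 540*7 - 25 = 3780 - 25 = 3755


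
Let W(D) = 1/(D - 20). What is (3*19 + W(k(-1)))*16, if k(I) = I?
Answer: 19136/21 ≈ 911.24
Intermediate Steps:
W(D) = 1/(-20 + D)
(3*19 + W(k(-1)))*16 = (3*19 + 1/(-20 - 1))*16 = (57 + 1/(-21))*16 = (57 - 1/21)*16 = (1196/21)*16 = 19136/21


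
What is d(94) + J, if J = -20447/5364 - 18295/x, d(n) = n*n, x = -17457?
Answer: 275712823343/31213116 ≈ 8833.2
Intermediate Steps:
d(n) = n²
J = -86269633/31213116 (J = -20447/5364 - 18295/(-17457) = -20447*1/5364 - 18295*(-1/17457) = -20447/5364 + 18295/17457 = -86269633/31213116 ≈ -2.7639)
d(94) + J = 94² - 86269633/31213116 = 8836 - 86269633/31213116 = 275712823343/31213116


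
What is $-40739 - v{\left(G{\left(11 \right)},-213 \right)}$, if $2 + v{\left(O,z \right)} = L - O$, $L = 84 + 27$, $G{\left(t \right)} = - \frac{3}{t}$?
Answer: $- \frac{449331}{11} \approx -40848.0$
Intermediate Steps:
$L = 111$
$v{\left(O,z \right)} = 109 - O$ ($v{\left(O,z \right)} = -2 - \left(-111 + O\right) = 109 - O$)
$-40739 - v{\left(G{\left(11 \right)},-213 \right)} = -40739 - \left(109 - - \frac{3}{11}\right) = -40739 - \left(109 + \frac{3}{11}\right) = -40739 - \frac{1202}{11} = - \frac{449331}{11}$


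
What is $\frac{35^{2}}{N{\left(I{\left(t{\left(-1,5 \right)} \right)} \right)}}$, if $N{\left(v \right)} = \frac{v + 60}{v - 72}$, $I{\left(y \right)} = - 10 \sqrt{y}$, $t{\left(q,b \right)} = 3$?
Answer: $-1715 - 490 \sqrt{3} \approx -2563.7$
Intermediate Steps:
$N{\left(v \right)} = \frac{60 + v}{-72 + v}$
$\frac{35^{2}}{N{\left(I{\left(t{\left(-1,5 \right)} \right)} \right)}} = \frac{35^{2}}{\frac{1}{-72 - 10 \sqrt{3}} \left(60 - 10 \sqrt{3}\right)} = 1225 \frac{-72 - 10 \sqrt{3}}{60 - 10 \sqrt{3}} = \frac{1225 \left(-72 - 10 \sqrt{3}\right)}{60 - 10 \sqrt{3}}$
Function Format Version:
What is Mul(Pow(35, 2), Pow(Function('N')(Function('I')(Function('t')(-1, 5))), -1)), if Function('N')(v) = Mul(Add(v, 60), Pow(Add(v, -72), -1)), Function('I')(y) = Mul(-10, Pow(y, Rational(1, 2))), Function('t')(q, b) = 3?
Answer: Add(-1715, Mul(-490, Pow(3, Rational(1, 2)))) ≈ -2563.7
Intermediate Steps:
Function('N')(v) = Mul(Pow(Add(-72, v), -1), Add(60, v)) (Function('N')(v) = Mul(Add(60, v), Pow(Add(-72, v), -1)) = Mul(Pow(Add(-72, v), -1), Add(60, v)))
Mul(Pow(35, 2), Pow(Function('N')(Function('I')(Function('t')(-1, 5))), -1)) = Mul(Pow(35, 2), Pow(Mul(Pow(Add(-72, Mul(-10, Pow(3, Rational(1, 2)))), -1), Add(60, Mul(-10, Pow(3, Rational(1, 2))))), -1)) = Mul(1225, Mul(Pow(Add(60, Mul(-10, Pow(3, Rational(1, 2)))), -1), Add(-72, Mul(-10, Pow(3, Rational(1, 2)))))) = Mul(1225, Pow(Add(60, Mul(-10, Pow(3, Rational(1, 2)))), -1), Add(-72, Mul(-10, Pow(3, Rational(1, 2)))))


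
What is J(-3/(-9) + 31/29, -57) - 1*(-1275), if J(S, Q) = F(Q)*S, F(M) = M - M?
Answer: 1275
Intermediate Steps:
F(M) = 0
J(S, Q) = 0 (J(S, Q) = 0*S = 0)
J(-3/(-9) + 31/29, -57) - 1*(-1275) = 0 - 1*(-1275) = 0 + 1275 = 1275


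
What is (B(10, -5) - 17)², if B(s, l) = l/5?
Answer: 324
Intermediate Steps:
B(s, l) = l/5 (B(s, l) = l*(⅕) = l/5)
(B(10, -5) - 17)² = ((⅕)*(-5) - 17)² = (-1 - 17)² = (-18)² = 324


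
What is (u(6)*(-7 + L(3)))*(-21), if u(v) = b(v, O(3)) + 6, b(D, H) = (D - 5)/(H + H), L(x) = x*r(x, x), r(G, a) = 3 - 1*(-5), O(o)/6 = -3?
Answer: -25585/12 ≈ -2132.1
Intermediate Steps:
O(o) = -18 (O(o) = 6*(-3) = -18)
r(G, a) = 8 (r(G, a) = 3 + 5 = 8)
L(x) = 8*x (L(x) = x*8 = 8*x)
b(D, H) = (-5 + D)/(2*H) (b(D, H) = (-5 + D)/((2*H)) = (-5 + D)*(1/(2*H)) = (-5 + D)/(2*H))
u(v) = 221/36 - v/36 (u(v) = (½)*(-5 + v)/(-18) + 6 = (½)*(-1/18)*(-5 + v) + 6 = (5/36 - v/36) + 6 = 221/36 - v/36)
(u(6)*(-7 + L(3)))*(-21) = ((221/36 - 1/36*6)*(-7 + 8*3))*(-21) = ((221/36 - ⅙)*(-7 + 24))*(-21) = ((215/36)*17)*(-21) = (3655/36)*(-21) = -25585/12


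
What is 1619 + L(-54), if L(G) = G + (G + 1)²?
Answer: 4374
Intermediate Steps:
L(G) = G + (1 + G)²
1619 + L(-54) = 1619 + (-54 + (1 - 54)²) = 1619 + (-54 + (-53)²) = 1619 + (-54 + 2809) = 1619 + 2755 = 4374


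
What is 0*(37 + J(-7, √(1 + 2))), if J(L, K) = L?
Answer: 0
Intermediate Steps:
0*(37 + J(-7, √(1 + 2))) = 0*(37 - 7) = 0*30 = 0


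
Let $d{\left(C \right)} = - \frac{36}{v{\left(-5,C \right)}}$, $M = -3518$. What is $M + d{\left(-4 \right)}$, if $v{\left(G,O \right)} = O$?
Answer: $-3509$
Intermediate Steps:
$d{\left(C \right)} = - \frac{36}{C}$
$M + d{\left(-4 \right)} = -3518 - \frac{36}{-4} = -3518 - -9 = -3518 + 9 = -3509$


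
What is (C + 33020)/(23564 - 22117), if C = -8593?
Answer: 24427/1447 ≈ 16.881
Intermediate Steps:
(C + 33020)/(23564 - 22117) = (-8593 + 33020)/(23564 - 22117) = 24427/1447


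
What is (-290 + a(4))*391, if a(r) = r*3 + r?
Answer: -107134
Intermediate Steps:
a(r) = 4*r (a(r) = 3*r + r = 4*r)
(-290 + a(4))*391 = (-290 + 4*4)*391 = (-290 + 16)*391 = -274*391 = -107134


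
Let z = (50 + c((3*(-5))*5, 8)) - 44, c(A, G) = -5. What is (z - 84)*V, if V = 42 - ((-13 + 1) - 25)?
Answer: -6557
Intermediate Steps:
z = 1 (z = (50 - 5) - 44 = 45 - 44 = 1)
V = 79 (V = 42 - (-12 - 25) = 42 - 1*(-37) = 42 + 37 = 79)
(z - 84)*V = (1 - 84)*79 = -83*79 = -6557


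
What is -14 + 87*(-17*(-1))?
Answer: 1465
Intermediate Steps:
-14 + 87*(-17*(-1)) = -14 + 87*17 = -14 + 1479 = 1465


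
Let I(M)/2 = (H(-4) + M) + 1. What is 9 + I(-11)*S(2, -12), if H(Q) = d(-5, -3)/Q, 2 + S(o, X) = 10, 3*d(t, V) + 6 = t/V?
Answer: -1307/9 ≈ -145.22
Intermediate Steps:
d(t, V) = -2 + t/(3*V) (d(t, V) = -2 + (t/V)/3 = -2 + t/(3*V))
S(o, X) = 8 (S(o, X) = -2 + 10 = 8)
H(Q) = -13/(9*Q) (H(Q) = (-2 + (⅓)*(-5)/(-3))/Q = (-2 + (⅓)*(-5)*(-⅓))/Q = (-2 + 5/9)/Q = -13/(9*Q))
I(M) = 49/18 + 2*M (I(M) = 2*((-13/9/(-4) + M) + 1) = 2*((-13/9*(-¼) + M) + 1) = 2*((13/36 + M) + 1) = 2*(49/36 + M) = 49/18 + 2*M)
9 + I(-11)*S(2, -12) = 9 + (49/18 + 2*(-11))*8 = 9 + (49/18 - 22)*8 = 9 - 347/18*8 = 9 - 1388/9 = -1307/9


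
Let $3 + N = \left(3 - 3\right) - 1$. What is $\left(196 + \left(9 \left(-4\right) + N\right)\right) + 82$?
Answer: $238$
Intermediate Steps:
$N = -4$ ($N = -3 + \left(\left(3 - 3\right) - 1\right) = -3 + \left(0 - 1\right) = -3 - 1 = -4$)
$\left(196 + \left(9 \left(-4\right) + N\right)\right) + 82 = \left(196 + \left(9 \left(-4\right) - 4\right)\right) + 82 = \left(196 - 40\right) + 82 = 156 + 82 = 238$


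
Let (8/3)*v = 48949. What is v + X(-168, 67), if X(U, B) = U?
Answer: 145503/8 ≈ 18188.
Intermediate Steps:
v = 146847/8 (v = (3/8)*48949 = 146847/8 ≈ 18356.)
v + X(-168, 67) = 146847/8 - 168 = 145503/8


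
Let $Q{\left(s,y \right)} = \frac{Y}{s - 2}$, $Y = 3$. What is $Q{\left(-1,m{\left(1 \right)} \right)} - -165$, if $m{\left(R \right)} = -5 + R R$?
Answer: $164$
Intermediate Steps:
$m{\left(R \right)} = -5 + R^{2}$
$Q{\left(s,y \right)} = \frac{3}{-2 + s}$ ($Q{\left(s,y \right)} = \frac{3}{s - 2} = \frac{3}{-2 + s}$)
$Q{\left(-1,m{\left(1 \right)} \right)} - -165 = \frac{3}{-2 - 1} - -165 = \frac{3}{-3} + 165 = 3 \left(- \frac{1}{3}\right) + 165 = -1 + 165 = 164$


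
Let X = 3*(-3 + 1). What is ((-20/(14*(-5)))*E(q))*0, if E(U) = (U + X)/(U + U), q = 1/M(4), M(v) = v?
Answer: 0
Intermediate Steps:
X = -6 (X = 3*(-2) = -6)
q = 1/4 ≈ 0.25000
E(U) = (-6 + U)/(2*U) (E(U) = (U - 6)/(U + U) = (-6 + U)/((2*U)) = (-6 + U)*(1/(2*U)) = (-6 + U)/(2*U))
((-20/(14*(-5)))*E(q))*0 = ((-20/(14*(-5)))*((-6 + 1/4)/(2*(1/4))))*0 = ((-20/(-70))*((1/2)*4*(-23/4)))*0 = (-20*(-1/70)*(-23/2))*0 = ((2/7)*(-23/2))*0 = -23/7*0 = 0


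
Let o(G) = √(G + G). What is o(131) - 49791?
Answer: -49791 + √262 ≈ -49775.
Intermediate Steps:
o(G) = √2*√G (o(G) = √(2*G) = √2*√G)
o(131) - 49791 = √2*√131 - 49791 = √262 - 49791 = -49791 + √262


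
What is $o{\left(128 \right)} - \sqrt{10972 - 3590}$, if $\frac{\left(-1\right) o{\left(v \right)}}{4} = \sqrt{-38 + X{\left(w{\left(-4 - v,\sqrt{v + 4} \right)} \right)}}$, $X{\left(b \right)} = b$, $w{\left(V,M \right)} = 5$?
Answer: $- \sqrt{7382} - 4 i \sqrt{33} \approx -85.919 - 22.978 i$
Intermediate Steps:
$o{\left(v \right)} = - 4 i \sqrt{33}$ ($o{\left(v \right)} = - 4 \sqrt{-38 + 5} = - 4 \sqrt{-33} = - 4 i \sqrt{33}$)
$o{\left(128 \right)} - \sqrt{10972 - 3590} = - 4 i \sqrt{33} - \sqrt{10972 - 3590} = - 4 i \sqrt{33} - \sqrt{7382} = - \sqrt{7382} - 4 i \sqrt{33}$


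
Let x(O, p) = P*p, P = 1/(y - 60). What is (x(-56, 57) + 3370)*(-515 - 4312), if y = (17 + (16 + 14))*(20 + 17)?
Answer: -27312551349/1679 ≈ -1.6267e+7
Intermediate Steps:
y = 1739 (y = (17 + 30)*37 = 47*37 = 1739)
P = 1/1679 (P = 1/(1739 - 60) = 1/1679 ≈ 0.00059559)
x(O, p) = p/1679
(x(-56, 57) + 3370)*(-515 - 4312) = ((1/1679)*57 + 3370)*(-515 - 4312) = (57/1679 + 3370)*(-4827) = (5658287/1679)*(-4827) = -27312551349/1679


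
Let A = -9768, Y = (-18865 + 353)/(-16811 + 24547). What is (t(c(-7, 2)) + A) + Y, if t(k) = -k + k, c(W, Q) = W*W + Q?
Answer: -9447970/967 ≈ -9770.4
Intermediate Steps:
c(W, Q) = Q + W² (c(W, Q) = W² + Q = Q + W²)
t(k) = 0
Y = -2314/967 (Y = -18512/7736 = -18512*1/7736 = -2314/967 ≈ -2.3930)
(t(c(-7, 2)) + A) + Y = (0 - 9768) - 2314/967 = -9768 - 2314/967 = -9447970/967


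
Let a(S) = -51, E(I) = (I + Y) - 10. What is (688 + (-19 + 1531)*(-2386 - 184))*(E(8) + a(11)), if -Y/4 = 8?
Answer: 330237920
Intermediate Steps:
Y = -32 (Y = -4*8 = -32)
E(I) = -42 + I (E(I) = (I - 32) - 10 = (-32 + I) - 10 = -42 + I)
(688 + (-19 + 1531)*(-2386 - 184))*(E(8) + a(11)) = (688 + (-19 + 1531)*(-2386 - 184))*((-42 + 8) - 51) = (688 + 1512*(-2570))*(-34 - 51) = (688 - 3885840)*(-85) = -3885152*(-85) = 330237920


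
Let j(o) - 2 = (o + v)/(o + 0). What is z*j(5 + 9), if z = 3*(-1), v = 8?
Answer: -75/7 ≈ -10.714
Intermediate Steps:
j(o) = 2 + (8 + o)/o (j(o) = 2 + (o + 8)/(o + 0) = 2 + (8 + o)/o)
z = -3
z*j(5 + 9) = -3*(3 + 8/(5 + 9)) = -3*(3 + 8/14) = -3*(3 + 8*(1/14)) = -3*(3 + 4/7) = -3*25/7 = -75/7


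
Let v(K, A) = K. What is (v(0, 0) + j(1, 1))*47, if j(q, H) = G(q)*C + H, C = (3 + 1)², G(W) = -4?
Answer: -2961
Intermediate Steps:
C = 16 (C = 4² = 16)
j(q, H) = -64 + H (j(q, H) = -4*16 + H = -64 + H)
(v(0, 0) + j(1, 1))*47 = (0 + (-64 + 1))*47 = (0 - 63)*47 = -63*47 = -2961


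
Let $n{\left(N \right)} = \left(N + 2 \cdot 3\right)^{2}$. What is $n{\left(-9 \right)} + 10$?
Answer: $19$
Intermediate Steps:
$n{\left(N \right)} = \left(6 + N\right)^{2}$ ($n{\left(N \right)} = \left(N + 6\right)^{2} = \left(6 + N\right)^{2}$)
$n{\left(-9 \right)} + 10 = \left(6 - 9\right)^{2} + 10 = \left(-3\right)^{2} + 10 = 9 + 10 = 19$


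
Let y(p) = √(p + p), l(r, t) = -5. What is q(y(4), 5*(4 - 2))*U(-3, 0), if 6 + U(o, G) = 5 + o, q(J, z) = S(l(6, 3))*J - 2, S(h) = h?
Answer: 8 + 40*√2 ≈ 64.569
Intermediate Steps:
y(p) = √2*√p (y(p) = √(2*p) = √2*√p)
q(J, z) = -2 - 5*J (q(J, z) = -5*J - 2 = -2 - 5*J)
U(o, G) = -1 + o (U(o, G) = -6 + (5 + o) = -1 + o)
q(y(4), 5*(4 - 2))*U(-3, 0) = (-2 - 5*√2*√4)*(-1 - 3) = (-2 - 5*√2*2)*(-4) = (-2 - 10*√2)*(-4) = 8 + 40*√2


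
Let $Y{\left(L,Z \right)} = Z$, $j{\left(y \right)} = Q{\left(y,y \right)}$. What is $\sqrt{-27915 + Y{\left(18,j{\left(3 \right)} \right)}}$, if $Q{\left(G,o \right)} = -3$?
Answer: $3 i \sqrt{3102} \approx 167.09 i$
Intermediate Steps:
$j{\left(y \right)} = -3$
$\sqrt{-27915 + Y{\left(18,j{\left(3 \right)} \right)}} = \sqrt{-27915 - 3} = \sqrt{-27918} = 3 i \sqrt{3102}$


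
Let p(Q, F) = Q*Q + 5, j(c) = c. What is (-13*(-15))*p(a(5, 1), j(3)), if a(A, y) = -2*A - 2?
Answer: 29055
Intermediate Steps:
a(A, y) = -2 - 2*A
p(Q, F) = 5 + Q² (p(Q, F) = Q² + 5 = 5 + Q²)
(-13*(-15))*p(a(5, 1), j(3)) = (-13*(-15))*(5 + (-2 - 2*5)²) = 195*(5 + (-2 - 10)²) = 195*(5 + (-12)²) = 195*(5 + 144) = 195*149 = 29055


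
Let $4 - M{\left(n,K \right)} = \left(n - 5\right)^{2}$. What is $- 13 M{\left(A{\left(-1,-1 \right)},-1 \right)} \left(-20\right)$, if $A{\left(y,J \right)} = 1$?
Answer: $-3120$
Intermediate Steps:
$M{\left(n,K \right)} = 4 - \left(-5 + n\right)^{2}$ ($M{\left(n,K \right)} = 4 - \left(n - 5\right)^{2} = 4 - \left(-5 + n\right)^{2}$)
$- 13 M{\left(A{\left(-1,-1 \right)},-1 \right)} \left(-20\right) = - 13 \left(4 - \left(-5 + 1\right)^{2}\right) \left(-20\right) = - 13 \left(4 - \left(-4\right)^{2}\right) \left(-20\right) = - 13 \left(4 - 16\right) \left(-20\right) = \left(-13\right) \left(-12\right) \left(-20\right) = 156 \left(-20\right) = -3120$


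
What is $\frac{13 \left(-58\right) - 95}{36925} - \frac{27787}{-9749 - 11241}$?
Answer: $\frac{201642893}{155011150} \approx 1.3008$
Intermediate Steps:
$\frac{13 \left(-58\right) - 95}{36925} - \frac{27787}{-9749 - 11241} = \left(-754 - 95\right) \frac{1}{36925} - \frac{27787}{-9749 - 11241} = \left(-849\right) \frac{1}{36925} - \frac{27787}{-20990} = - \frac{849}{36925} - - \frac{27787}{20990} = - \frac{849}{36925} + \frac{27787}{20990} = \frac{201642893}{155011150}$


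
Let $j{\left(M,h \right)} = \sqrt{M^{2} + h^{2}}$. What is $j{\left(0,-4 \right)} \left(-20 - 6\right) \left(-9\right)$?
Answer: $936$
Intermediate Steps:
$j{\left(0,-4 \right)} \left(-20 - 6\right) \left(-9\right) = \sqrt{0^{2} + \left(-4\right)^{2}} \left(-20 - 6\right) \left(-9\right) = \sqrt{0 + 16} \left(-20 - 6\right) \left(-9\right) = \sqrt{16} \left(-26\right) \left(-9\right) = 4 \left(-26\right) \left(-9\right) = \left(-104\right) \left(-9\right) = 936$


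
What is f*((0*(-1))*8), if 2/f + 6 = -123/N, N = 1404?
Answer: 0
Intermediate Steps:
f = -936/2849 (f = 2/(-6 - 123/1404) = 2/(-6 - 123*1/1404) = 2/(-6 - 41/468) = 2/(-2849/468) = 2*(-468/2849) = -936/2849 ≈ -0.32854)
f*((0*(-1))*8) = -936*0*(-1)*8/2849 = -0*8 = -936/2849*0 = 0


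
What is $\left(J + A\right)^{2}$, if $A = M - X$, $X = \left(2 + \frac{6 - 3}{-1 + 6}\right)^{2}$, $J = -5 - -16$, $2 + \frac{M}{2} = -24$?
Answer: $\frac{1425636}{625} \approx 2281.0$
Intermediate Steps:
$M = -52$ ($M = -4 + 2 \left(-24\right) = -4 - 48 = -52$)
$J = 11$ ($J = -5 + 16 = 11$)
$X = \frac{169}{25}$ ($X = \left(2 + \frac{3}{5}\right)^{2} = \left(\frac{13}{5}\right)^{2} = \frac{169}{25} \approx 6.76$)
$A = - \frac{1469}{25}$ ($A = -52 - \frac{169}{25} = - \frac{1469}{25} \approx -58.76$)
$\left(J + A\right)^{2} = \left(11 - \frac{1469}{25}\right)^{2} = \left(- \frac{1194}{25}\right)^{2} = \frac{1425636}{625}$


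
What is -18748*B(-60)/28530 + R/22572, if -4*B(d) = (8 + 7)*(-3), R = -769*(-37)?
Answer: -43877881/7155324 ≈ -6.1322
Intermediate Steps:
R = 28453
B(d) = 45/4 (B(d) = -(8 + 7)*(-3)/4 = -15*(-3)/4 = -¼*(-45) = 45/4)
-18748*B(-60)/28530 + R/22572 = -18748/(28530/(45/4)) + 28453/22572 = -18748/(28530*(4/45)) + 28453*(1/22572) = -18748/2536 + 28453/22572 = -18748*1/2536 + 28453/22572 = -4687/634 + 28453/22572 = -43877881/7155324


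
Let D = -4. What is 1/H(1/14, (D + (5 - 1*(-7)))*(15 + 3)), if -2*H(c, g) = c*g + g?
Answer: -7/540 ≈ -0.012963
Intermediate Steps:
H(c, g) = -g/2 - c*g/2 (H(c, g) = -(c*g + g)/2 = -(g + c*g)/2 = -g/2 - c*g/2)
1/H(1/14, (D + (5 - 1*(-7)))*(15 + 3)) = 1/(-(-4 + (5 - 1*(-7)))*(15 + 3)*(1 + 1/14)/2) = 1/(-(-4 + (5 + 7))*18*(1 + 1/14)/2) = 1/(-½*(-4 + 12)*18*15/14) = 1/(-½*8*18*15/14) = 1/(-½*144*15/14) = 1/(-540/7) = -7/540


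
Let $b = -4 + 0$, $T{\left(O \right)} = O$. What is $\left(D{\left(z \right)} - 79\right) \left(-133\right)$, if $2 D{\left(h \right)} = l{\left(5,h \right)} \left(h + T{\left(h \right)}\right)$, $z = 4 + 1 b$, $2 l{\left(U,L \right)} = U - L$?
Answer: $10507$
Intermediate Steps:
$b = -4$
$l{\left(U,L \right)} = \frac{U}{2} - \frac{L}{2}$ ($l{\left(U,L \right)} = \frac{U - L}{2} = \frac{U}{2} - \frac{L}{2}$)
$z = 0$ ($z = 4 + 1 \left(-4\right) = 4 - 4 = 0$)
$D{\left(h \right)} = h \left(\frac{5}{2} - \frac{h}{2}\right)$ ($D{\left(h \right)} = \frac{\left(\frac{1}{2} \cdot 5 - \frac{h}{2}\right) \left(h + h\right)}{2} = \frac{\left(\frac{5}{2} - \frac{h}{2}\right) 2 h}{2} = \frac{2 h \left(\frac{5}{2} - \frac{h}{2}\right)}{2} = h \left(\frac{5}{2} - \frac{h}{2}\right)$)
$\left(D{\left(z \right)} - 79\right) \left(-133\right) = \left(\frac{1}{2} \cdot 0 \left(5 - 0\right) - 79\right) \left(-133\right) = \left(\frac{1}{2} \cdot 0 \left(5 + 0\right) - 79\right) \left(-133\right) = \left(\frac{1}{2} \cdot 0 \cdot 5 - 79\right) \left(-133\right) = \left(0 - 79\right) \left(-133\right) = \left(-79\right) \left(-133\right) = 10507$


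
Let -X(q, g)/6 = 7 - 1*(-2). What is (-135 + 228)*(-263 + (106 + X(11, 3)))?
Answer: -19623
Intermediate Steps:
X(q, g) = -54 (X(q, g) = -6*(7 - 1*(-2)) = -6*(7 + 2) = -6*9 = -54)
(-135 + 228)*(-263 + (106 + X(11, 3))) = (-135 + 228)*(-263 + (106 - 54)) = 93*(-263 + 52) = 93*(-211) = -19623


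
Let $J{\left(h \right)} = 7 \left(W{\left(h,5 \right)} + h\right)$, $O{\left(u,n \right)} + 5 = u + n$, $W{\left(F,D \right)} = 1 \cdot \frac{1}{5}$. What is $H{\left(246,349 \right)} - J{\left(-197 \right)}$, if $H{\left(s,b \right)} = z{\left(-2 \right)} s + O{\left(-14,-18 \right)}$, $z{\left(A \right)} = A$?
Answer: $\frac{4243}{5} \approx 848.6$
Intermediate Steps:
$W{\left(F,D \right)} = \frac{1}{5}$ ($W{\left(F,D \right)} = 1 \cdot \frac{1}{5} = \frac{1}{5}$)
$O{\left(u,n \right)} = -5 + n + u$ ($O{\left(u,n \right)} = -5 + \left(u + n\right) = -5 + \left(n + u\right) = -5 + n + u$)
$H{\left(s,b \right)} = -37 - 2 s$ ($H{\left(s,b \right)} = - 2 s - 37 = -37 - 2 s$)
$J{\left(h \right)} = \frac{7}{5} + 7 h$ ($J{\left(h \right)} = 7 \left(\frac{1}{5} + h\right) = \frac{7}{5} + 7 h$)
$H{\left(246,349 \right)} - J{\left(-197 \right)} = \left(-37 - 492\right) - \left(\frac{7}{5} + 7 \left(-197\right)\right) = \left(-37 - 492\right) - \left(\frac{7}{5} - 1379\right) = -529 - - \frac{6888}{5} = -529 + \frac{6888}{5} = \frac{4243}{5}$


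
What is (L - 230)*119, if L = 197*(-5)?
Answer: -144585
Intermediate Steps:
L = -985
(L - 230)*119 = (-985 - 230)*119 = -1215*119 = -144585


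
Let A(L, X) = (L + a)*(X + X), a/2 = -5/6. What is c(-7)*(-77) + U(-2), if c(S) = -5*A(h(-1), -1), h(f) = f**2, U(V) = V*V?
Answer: 1552/3 ≈ 517.33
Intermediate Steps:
U(V) = V**2
a = -5/3 (a = 2*(-5/6) = -5/3 ≈ -1.6667)
A(L, X) = 2*X*(-5/3 + L) (A(L, X) = (L - 5/3)*(X + X) = (-5/3 + L)*(2*X) = 2*X*(-5/3 + L))
c(S) = -20/3 (c(S) = -10*(-1)*(-5 + 3*(-1)**2)/3 = -10*(-1)*(-5 + 3*1)/3 = -10*(-1)*(-5 + 3)/3 = -10*(-1)*(-2)/3 = -5*4/3 = -20/3)
c(-7)*(-77) + U(-2) = -20/3*(-77) + (-2)**2 = 1540/3 + 4 = 1552/3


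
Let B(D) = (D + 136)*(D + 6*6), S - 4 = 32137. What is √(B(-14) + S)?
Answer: 5*√1393 ≈ 186.61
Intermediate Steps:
S = 32141 (S = 4 + 32137 = 32141)
B(D) = (36 + D)*(136 + D) (B(D) = (136 + D)*(D + 36) = (136 + D)*(36 + D) = (36 + D)*(136 + D))
√(B(-14) + S) = √((4896 + (-14)² + 172*(-14)) + 32141) = √((4896 + 196 - 2408) + 32141) = √(2684 + 32141) = √34825 = 5*√1393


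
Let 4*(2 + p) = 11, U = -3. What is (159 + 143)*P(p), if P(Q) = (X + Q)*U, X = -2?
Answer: 2265/2 ≈ 1132.5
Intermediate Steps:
p = 3/4 (p = -2 + (1/4)*11 = -2 + 11/4 = 3/4 ≈ 0.75000)
P(Q) = 6 - 3*Q (P(Q) = (-2 + Q)*(-3) = 6 - 3*Q)
(159 + 143)*P(p) = (159 + 143)*(6 - 3*3/4) = 302*(6 - 9/4) = 302*(15/4) = 2265/2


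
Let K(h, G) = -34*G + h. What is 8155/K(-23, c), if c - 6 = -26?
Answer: 8155/657 ≈ 12.412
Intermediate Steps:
c = -20 (c = 6 - 26 = -20)
K(h, G) = h - 34*G
8155/K(-23, c) = 8155/(-23 - 34*(-20)) = 8155/(-23 + 680) = 8155/657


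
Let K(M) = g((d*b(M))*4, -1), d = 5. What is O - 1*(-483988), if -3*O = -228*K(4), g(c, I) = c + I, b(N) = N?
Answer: 489992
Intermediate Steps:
g(c, I) = I + c
K(M) = -1 + 20*M (K(M) = -1 + (5*M)*4 = -1 + 20*M)
O = 6004 (O = -(-76)*(-1 + 20*4) = -(-76)*(-1 + 80) = -(-76)*79 = -1/3*(-18012) = 6004)
O - 1*(-483988) = 6004 - 1*(-483988) = 6004 + 483988 = 489992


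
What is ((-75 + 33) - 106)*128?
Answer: -18944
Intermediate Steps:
((-75 + 33) - 106)*128 = (-42 - 106)*128 = -148*128 = -18944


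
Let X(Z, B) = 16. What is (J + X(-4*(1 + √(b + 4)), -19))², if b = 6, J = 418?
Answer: 188356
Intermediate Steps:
(J + X(-4*(1 + √(b + 4)), -19))² = (418 + 16)² = 434² = 188356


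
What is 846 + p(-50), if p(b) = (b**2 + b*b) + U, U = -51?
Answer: 5795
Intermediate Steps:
p(b) = -51 + 2*b**2 (p(b) = (b**2 + b*b) - 51 = (b**2 + b**2) - 51 = 2*b**2 - 51 = -51 + 2*b**2)
846 + p(-50) = 846 + (-51 + 2*(-50)**2) = 846 + (-51 + 2*2500) = 846 + (-51 + 5000) = 846 + 4949 = 5795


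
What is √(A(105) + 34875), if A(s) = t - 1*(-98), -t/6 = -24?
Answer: √35117 ≈ 187.40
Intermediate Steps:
t = 144 (t = -6*(-24) = 144)
A(s) = 242 (A(s) = 144 - 1*(-98) = 144 + 98 = 242)
√(A(105) + 34875) = √(242 + 34875) = √35117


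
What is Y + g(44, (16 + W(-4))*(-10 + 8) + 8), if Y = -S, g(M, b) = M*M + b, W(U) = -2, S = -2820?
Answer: 4736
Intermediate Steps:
g(M, b) = b + M**2 (g(M, b) = M**2 + b = b + M**2)
Y = 2820 (Y = -1*(-2820) = 2820)
Y + g(44, (16 + W(-4))*(-10 + 8) + 8) = 2820 + (((16 - 2)*(-10 + 8) + 8) + 44**2) = 2820 + ((14*(-2) + 8) + 1936) = 2820 + ((-28 + 8) + 1936) = 2820 + (-20 + 1936) = 2820 + 1916 = 4736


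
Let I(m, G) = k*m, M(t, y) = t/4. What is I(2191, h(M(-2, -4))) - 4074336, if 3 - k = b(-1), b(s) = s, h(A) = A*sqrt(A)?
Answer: -4065572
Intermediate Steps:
M(t, y) = t/4 (M(t, y) = t*(1/4) = t/4)
h(A) = A**(3/2)
k = 4 (k = 3 - 1*(-1) = 3 + 1 = 4)
I(m, G) = 4*m
I(2191, h(M(-2, -4))) - 4074336 = 4*2191 - 4074336 = 8764 - 4074336 = -4065572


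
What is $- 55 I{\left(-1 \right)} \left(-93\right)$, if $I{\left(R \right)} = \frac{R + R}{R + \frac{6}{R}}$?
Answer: $\frac{10230}{7} \approx 1461.4$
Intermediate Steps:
$I{\left(R \right)} = \frac{2 R}{R + \frac{6}{R}}$
$- 55 I{\left(-1 \right)} \left(-93\right) = - 55 \frac{2 \left(-1\right)^{2}}{6 + \left(-1\right)^{2}} \left(-93\right) = - 55 \cdot 2 \cdot 1 \frac{1}{6 + 1} \left(-93\right) = - 55 \cdot 2 \cdot 1 \cdot \frac{1}{7} \left(-93\right) = \left(-55\right) \frac{2}{7} \left(-93\right) = \left(- \frac{110}{7}\right) \left(-93\right) = \frac{10230}{7}$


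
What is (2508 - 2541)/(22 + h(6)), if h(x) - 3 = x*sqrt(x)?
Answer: -825/409 + 198*sqrt(6)/409 ≈ -0.83130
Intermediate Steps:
h(x) = 3 + x**(3/2) (h(x) = 3 + x*sqrt(x) = 3 + x**(3/2))
(2508 - 2541)/(22 + h(6)) = (2508 - 2541)/(22 + (3 + 6**(3/2))) = -33/(22 + (3 + 6*sqrt(6))) = -33/(25 + 6*sqrt(6))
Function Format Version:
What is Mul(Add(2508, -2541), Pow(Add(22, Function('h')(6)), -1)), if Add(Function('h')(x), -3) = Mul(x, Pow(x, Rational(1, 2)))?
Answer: Add(Rational(-825, 409), Mul(Rational(198, 409), Pow(6, Rational(1, 2)))) ≈ -0.83130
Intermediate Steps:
Function('h')(x) = Add(3, Pow(x, Rational(3, 2))) (Function('h')(x) = Add(3, Mul(x, Pow(x, Rational(1, 2)))) = Add(3, Pow(x, Rational(3, 2))))
Mul(Add(2508, -2541), Pow(Add(22, Function('h')(6)), -1)) = Mul(Add(2508, -2541), Pow(Add(22, Add(3, Pow(6, Rational(3, 2)))), -1)) = Mul(-33, Pow(Add(22, Add(3, Mul(6, Pow(6, Rational(1, 2))))), -1)) = Mul(-33, Pow(Add(25, Mul(6, Pow(6, Rational(1, 2)))), -1))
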